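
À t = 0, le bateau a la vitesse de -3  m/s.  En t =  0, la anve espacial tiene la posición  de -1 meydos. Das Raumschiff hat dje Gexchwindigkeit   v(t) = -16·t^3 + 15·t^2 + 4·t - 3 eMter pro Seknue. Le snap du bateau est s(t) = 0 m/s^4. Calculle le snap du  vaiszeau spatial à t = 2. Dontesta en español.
Para resolver esto, necesitamos tomar 3 derivadas de nuestra ecuación de la velocidad v(t) = -16·t^3 + 15·t^2 + 4·t - 3. La derivada de la velocidad da la aceleración: a(t) = -48·t^2 + 30·t + 4. Derivando la aceleración, obtenemos la sacudida: j(t) = 30 - 96·t. La derivada de la sacudida da el snap: s(t) = -96. De la ecuación del snap s(t) = -96, sustituimos t = 2 para obtener s = -96.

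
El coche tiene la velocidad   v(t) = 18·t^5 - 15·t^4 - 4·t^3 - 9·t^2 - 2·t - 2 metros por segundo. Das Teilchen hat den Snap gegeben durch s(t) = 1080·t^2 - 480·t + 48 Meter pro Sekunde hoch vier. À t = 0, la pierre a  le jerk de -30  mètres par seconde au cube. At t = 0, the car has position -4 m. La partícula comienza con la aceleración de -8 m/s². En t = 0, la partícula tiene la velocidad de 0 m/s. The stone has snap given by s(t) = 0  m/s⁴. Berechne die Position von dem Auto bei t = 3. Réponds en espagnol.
Para resolver esto, necesitamos tomar 1 antiderivada de nuestra ecuación de la velocidad v(t) = 18·t^5 - 15·t^4 - 4·t^3 - 9·t^2 - 2·t - 2. Integrando la velocidad y usando la condición inicial x(0) = -4, obtenemos x(t) = 3·t^6 - 3·t^5 - t^4 - 3·t^3 - t^2 - 2·t - 4. Tenemos la posición x(t) = 3·t^6 - 3·t^5 - t^4 - 3·t^3 - t^2 - 2·t - 4. Sustituyendo t = 3: x(3) = 1277.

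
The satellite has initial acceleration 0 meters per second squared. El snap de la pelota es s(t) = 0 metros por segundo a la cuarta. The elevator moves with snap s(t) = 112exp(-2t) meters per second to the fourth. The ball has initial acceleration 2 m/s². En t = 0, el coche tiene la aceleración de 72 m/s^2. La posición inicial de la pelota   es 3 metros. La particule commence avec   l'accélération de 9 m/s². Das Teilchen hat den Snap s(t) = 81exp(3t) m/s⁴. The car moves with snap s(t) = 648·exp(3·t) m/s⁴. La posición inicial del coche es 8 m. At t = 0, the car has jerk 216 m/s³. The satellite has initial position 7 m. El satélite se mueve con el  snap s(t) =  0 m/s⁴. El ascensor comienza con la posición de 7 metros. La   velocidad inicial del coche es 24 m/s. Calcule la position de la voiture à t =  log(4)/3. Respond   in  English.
To find the answer, we compute 4 integrals of s(t) = 648·exp(3·t). The integral of snap is jerk. Using j(0) = 216, we get j(t) = 216·exp(3·t). Finding the integral of j(t) and using a(0) = 72: a(t) = 72·exp(3·t). Finding the integral of a(t) and using v(0) = 24: v(t) = 24·exp(3·t). The antiderivative of velocity, with x(0) = 8, gives position: x(t) = 8·exp(3·t). Using x(t) = 8·exp(3·t) and substituting t = log(4)/3, we find x = 32.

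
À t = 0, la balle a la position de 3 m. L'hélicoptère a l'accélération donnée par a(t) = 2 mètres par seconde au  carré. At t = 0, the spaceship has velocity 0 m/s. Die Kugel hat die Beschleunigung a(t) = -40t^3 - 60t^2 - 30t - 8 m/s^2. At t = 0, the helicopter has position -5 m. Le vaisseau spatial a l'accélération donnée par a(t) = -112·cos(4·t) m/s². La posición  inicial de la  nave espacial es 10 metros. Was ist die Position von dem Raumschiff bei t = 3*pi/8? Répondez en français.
Pour résoudre ceci, nous devons prendre 2 intégrales de notre équation de l'accélération a(t) = -112·cos(4·t). En prenant ∫a(t)dt et en appliquant v(0) = 0, nous trouvons v(t) = -28·sin(4·t). En prenant ∫v(t)dt et en appliquant x(0) = 10, nous trouvons x(t) = 7·cos(4·t) + 3. En utilisant x(t) = 7·cos(4·t) + 3 et en substituant t = 3*pi/8, nous trouvons x = 3.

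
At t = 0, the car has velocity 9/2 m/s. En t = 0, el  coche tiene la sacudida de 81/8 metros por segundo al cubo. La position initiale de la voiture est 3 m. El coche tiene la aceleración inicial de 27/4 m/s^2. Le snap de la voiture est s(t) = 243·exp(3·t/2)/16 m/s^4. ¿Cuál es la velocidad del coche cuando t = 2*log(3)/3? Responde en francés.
Pour résoudre ceci, nous devons prendre 3 intégrales de notre équation du snap s(t) = 243·exp(3·t/2)/16. En intégrant le snap et en utilisant la condition initiale j(0) = 81/8, nous obtenons j(t) = 81·exp(3·t/2)/8. La primitive du jerk est l'accélération. En utilisant a(0) = 27/4, nous obtenons a(t) = 27·exp(3·t/2)/4. L'intégrale de l'accélération, avec v(0) = 9/2, donne la vitesse: v(t) = 9·exp(3·t/2)/2. De l'équation de la vitesse v(t) = 9·exp(3·t/2)/2, nous substituons t = 2*log(3)/3 pour obtenir v = 27/2.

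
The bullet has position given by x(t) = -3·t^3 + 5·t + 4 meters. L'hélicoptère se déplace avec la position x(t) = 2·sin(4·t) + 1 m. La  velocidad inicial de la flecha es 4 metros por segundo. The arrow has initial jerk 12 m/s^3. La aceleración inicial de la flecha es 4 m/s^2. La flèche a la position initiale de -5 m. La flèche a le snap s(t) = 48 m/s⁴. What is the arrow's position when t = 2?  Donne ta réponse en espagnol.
Debemos encontrar la integral de nuestra ecuación del snap s(t) = 48 4 veces. La integral del snap, con j(0) = 12, da la sacudida: j(t) = 48·t + 12. La antiderivada de la sacudida, con a(0) = 4, da la aceleración: a(t) = 24·t^2 + 12·t + 4. La integral de la aceleración, con v(0) = 4, da la velocidad: v(t) = 8·t^3 + 6·t^2 + 4·t + 4. La antiderivada de la velocidad es la posición. Usando x(0) = -5, obtenemos x(t) = 2·t^4 + 2·t^3 + 2·t^2 + 4·t - 5. Usando x(t) = 2·t^4 + 2·t^3 + 2·t^2 + 4·t - 5 y sustituyendo t = 2, encontramos x = 59.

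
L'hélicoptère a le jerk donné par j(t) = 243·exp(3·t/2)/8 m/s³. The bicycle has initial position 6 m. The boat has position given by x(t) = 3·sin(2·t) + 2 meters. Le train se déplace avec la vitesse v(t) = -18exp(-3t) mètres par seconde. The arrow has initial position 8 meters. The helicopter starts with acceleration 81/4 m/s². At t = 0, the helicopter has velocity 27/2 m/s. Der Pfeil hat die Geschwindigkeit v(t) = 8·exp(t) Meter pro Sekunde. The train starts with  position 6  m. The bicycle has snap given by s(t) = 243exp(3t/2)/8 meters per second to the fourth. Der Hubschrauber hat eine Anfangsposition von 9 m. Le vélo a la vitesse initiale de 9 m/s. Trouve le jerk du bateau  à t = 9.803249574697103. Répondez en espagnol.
Para resolver esto, necesitamos tomar 3 derivadas de nuestra ecuación de la posición x(t) = 3·sin(2·t) + 2. La derivada de la posición da la velocidad: v(t) = 6·cos(2·t). Tomando d/dt de v(t), encontramos a(t) = -12·sin(2·t). Tomando d/dt de a(t), encontramos j(t) = -24·cos(2·t). Usando j(t) = -24·cos(2·t) y sustituyendo t = 9.803249574697103, encontramos j = -17.4465239271746.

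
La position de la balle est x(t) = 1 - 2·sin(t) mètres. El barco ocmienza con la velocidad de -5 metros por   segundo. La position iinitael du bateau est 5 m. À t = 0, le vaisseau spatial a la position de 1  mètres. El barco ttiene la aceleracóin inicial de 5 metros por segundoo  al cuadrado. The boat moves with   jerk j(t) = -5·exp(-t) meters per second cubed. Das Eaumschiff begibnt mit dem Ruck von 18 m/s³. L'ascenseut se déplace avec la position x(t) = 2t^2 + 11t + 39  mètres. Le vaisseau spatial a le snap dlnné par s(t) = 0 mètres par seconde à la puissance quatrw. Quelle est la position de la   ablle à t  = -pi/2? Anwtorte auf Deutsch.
Mit x(t) = 1 - 2·sin(t) und Einsetzen von t = -pi/2, finden wir x = 3.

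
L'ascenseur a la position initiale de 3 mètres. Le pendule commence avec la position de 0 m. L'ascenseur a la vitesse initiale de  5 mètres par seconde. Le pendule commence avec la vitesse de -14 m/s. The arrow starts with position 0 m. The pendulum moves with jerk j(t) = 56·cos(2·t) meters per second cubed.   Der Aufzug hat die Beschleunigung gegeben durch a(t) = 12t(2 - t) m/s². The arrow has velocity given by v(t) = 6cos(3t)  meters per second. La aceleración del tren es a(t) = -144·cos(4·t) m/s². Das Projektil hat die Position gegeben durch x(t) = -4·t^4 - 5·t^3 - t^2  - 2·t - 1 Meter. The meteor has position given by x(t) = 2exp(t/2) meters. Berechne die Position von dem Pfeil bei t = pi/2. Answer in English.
We need to integrate our velocity equation v(t) = 6·cos(3·t) 1 time. The antiderivative of velocity is position. Using x(0) = 0, we get x(t) = 2·sin(3·t). Using x(t) = 2·sin(3·t) and substituting t = pi/2, we find x = -2.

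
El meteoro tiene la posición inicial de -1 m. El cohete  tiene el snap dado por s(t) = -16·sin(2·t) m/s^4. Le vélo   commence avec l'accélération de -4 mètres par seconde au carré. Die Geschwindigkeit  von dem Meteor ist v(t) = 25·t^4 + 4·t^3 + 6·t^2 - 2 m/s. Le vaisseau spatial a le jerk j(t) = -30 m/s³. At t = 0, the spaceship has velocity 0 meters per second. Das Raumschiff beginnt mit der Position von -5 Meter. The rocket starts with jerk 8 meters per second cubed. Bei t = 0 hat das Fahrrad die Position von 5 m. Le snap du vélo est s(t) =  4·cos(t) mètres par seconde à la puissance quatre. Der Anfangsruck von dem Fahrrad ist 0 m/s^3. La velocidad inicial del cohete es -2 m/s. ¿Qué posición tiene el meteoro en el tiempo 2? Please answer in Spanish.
Debemos encontrar la integral de nuestra ecuación de la velocidad v(t) = 25·t^4 + 4·t^3 + 6·t^2 - 2 1 vez. La antiderivada de la velocidad es la posición. Usando x(0) = -1, obtenemos x(t) = 5·t^5 + t^4 + 2·t^3 - 2·t - 1. De la ecuación de la posición x(t) = 5·t^5 + t^4 + 2·t^3 - 2·t - 1, sustituimos t = 2 para obtener x = 187.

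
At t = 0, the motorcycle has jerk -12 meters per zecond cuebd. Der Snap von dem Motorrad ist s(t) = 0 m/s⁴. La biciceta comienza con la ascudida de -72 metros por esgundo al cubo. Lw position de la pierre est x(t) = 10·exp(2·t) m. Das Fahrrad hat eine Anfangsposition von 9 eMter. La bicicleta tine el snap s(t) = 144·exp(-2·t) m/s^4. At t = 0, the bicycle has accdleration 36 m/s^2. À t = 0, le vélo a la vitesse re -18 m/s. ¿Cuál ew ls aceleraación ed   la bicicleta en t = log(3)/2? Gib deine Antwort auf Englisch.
We must find the antiderivative of our snap equation s(t) = 144·exp(-2·t) 2 times. The integral of snap, with j(0) = -72, gives jerk: j(t) = -72·exp(-2·t). Integrating jerk and using the initial condition a(0) = 36, we get a(t) = 36·exp(-2·t). We have acceleration a(t) = 36·exp(-2·t). Substituting t = log(3)/2: a(log(3)/2) = 12.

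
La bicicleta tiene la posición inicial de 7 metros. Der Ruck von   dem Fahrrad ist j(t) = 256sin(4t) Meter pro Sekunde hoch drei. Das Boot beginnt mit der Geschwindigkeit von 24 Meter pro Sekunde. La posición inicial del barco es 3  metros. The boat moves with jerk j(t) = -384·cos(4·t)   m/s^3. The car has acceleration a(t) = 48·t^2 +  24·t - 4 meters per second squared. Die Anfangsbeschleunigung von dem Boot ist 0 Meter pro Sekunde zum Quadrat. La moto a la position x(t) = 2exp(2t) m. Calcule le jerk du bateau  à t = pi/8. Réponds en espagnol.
Tenemos la sacudida j(t) = -384·cos(4·t). Sustituyendo t = pi/8: j(pi/8) = 0.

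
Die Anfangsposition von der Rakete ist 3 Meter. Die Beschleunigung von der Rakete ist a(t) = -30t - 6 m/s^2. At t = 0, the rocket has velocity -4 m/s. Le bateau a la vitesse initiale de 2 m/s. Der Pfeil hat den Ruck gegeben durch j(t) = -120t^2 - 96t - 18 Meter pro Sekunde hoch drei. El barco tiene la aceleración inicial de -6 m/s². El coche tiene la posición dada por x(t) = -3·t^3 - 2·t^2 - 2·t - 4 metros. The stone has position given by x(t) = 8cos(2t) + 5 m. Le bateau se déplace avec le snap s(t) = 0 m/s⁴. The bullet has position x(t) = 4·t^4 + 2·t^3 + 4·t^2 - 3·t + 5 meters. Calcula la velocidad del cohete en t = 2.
Necesitamos integrar nuestra ecuación de la aceleración a(t) = -30·t - 6 1 vez. Integrando la aceleración y usando la condición inicial v(0) = -4, obtenemos v(t) = -15·t^2 - 6·t - 4. Usando v(t) = -15·t^2 - 6·t - 4 y sustituyendo t = 2, encontramos v = -76.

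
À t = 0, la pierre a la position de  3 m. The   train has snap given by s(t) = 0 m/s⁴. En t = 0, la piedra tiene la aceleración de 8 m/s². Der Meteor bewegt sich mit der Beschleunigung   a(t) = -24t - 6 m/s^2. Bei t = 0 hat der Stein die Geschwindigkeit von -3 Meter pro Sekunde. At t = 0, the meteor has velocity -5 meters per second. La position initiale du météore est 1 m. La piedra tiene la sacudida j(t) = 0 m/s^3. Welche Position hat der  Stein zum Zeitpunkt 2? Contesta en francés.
Nous devons intégrer notre équation du jerk j(t) = 0 3 fois. En prenant ∫j(t)dt et en appliquant a(0) = 8, nous trouvons a(t) = 8. En intégrant l'accélération et en utilisant la condition initiale v(0) = -3, nous obtenons v(t) = 8·t - 3. L'intégrale de la vitesse est la position. En utilisant x(0) = 3, nous obtenons x(t) = 4·t^2 - 3·t + 3. De l'équation de la position x(t) = 4·t^2 - 3·t + 3, nous substituons t = 2 pour obtenir x = 13.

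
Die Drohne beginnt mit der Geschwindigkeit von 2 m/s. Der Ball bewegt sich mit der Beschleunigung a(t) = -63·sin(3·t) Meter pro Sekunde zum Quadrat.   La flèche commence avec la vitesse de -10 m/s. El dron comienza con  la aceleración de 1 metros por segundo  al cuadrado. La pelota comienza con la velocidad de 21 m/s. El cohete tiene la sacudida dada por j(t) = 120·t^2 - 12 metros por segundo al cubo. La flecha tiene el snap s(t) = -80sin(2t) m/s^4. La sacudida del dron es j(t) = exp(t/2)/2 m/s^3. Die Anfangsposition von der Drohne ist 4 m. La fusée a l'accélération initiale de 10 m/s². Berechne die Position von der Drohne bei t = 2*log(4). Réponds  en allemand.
Ausgehend von dem Ruck j(t) = exp(t/2)/2, nehmen wir 3 Stammfunktionen. Die Stammfunktion von dem Ruck, mit a(0) = 1, ergibt die Beschleunigung: a(t) = exp(t/2). Mit ∫a(t)dt und Anwendung von v(0) = 2, finden wir v(t) = 2·exp(t/2). Durch Integration von der Geschwindigkeit und Verwendung der Anfangsbedingung x(0) = 4, erhalten wir x(t) = 4·exp(t/2). Mit x(t) = 4·exp(t/2) und Einsetzen von t = 2*log(4), finden wir x = 16.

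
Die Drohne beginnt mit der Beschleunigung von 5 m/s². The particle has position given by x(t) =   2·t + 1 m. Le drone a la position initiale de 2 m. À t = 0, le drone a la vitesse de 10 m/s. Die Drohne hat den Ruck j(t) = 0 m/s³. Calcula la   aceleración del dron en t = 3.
Necesitamos integrar nuestra ecuación de la sacudida j(t) = 0 1 vez. La antiderivada de la sacudida, con a(0) = 5, da la aceleración: a(t) = 5. De la ecuación de la aceleración a(t) = 5, sustituimos t = 3 para obtener a = 5.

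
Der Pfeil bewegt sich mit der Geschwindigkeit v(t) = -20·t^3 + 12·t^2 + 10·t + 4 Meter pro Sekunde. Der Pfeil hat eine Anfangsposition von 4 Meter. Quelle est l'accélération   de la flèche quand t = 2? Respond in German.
Ausgehend von der Geschwindigkeit v(t) = -20·t^3 + 12·t^2 + 10·t + 4, nehmen wir 1 Ableitung. Mit d/dt von v(t) finden wir a(t) = -60·t^2 + 24·t + 10. Wir haben die Beschleunigung a(t) = -60·t^2 + 24·t + 10. Durch Einsetzen von t = 2: a(2) = -182.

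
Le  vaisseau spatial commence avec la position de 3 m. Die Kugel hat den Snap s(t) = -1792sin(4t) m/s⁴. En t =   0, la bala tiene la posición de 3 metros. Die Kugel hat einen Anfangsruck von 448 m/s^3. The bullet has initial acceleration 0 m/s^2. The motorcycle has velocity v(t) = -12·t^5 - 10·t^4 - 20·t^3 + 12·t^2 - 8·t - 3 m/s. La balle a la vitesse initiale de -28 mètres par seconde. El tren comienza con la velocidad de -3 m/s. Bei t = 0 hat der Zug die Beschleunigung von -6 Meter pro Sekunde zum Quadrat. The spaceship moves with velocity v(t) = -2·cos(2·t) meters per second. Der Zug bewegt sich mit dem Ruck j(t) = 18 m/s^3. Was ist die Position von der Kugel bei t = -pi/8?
Um dies zu lösen, müssen wir 4 Integrale unserer Gleichung für den Snap s(t) = -1792·sin(4·t) finden. Die Stammfunktion von dem Snap ist der Ruck. Mit j(0) = 448 erhalten wir j(t) = 448·cos(4·t). Mit ∫j(t)dt und Anwendung von a(0) = 0, finden wir a(t) = 112·sin(4·t). Das Integral von der Beschleunigung, mit v(0) = -28, ergibt die Geschwindigkeit: v(t) = -28·cos(4·t). Durch Integration von der Geschwindigkeit und Verwendung der Anfangsbedingung x(0) = 3, erhalten wir x(t) = 3 - 7·sin(4·t). Mit x(t) = 3 - 7·sin(4·t) und Einsetzen von t = -pi/8, finden wir x = 10.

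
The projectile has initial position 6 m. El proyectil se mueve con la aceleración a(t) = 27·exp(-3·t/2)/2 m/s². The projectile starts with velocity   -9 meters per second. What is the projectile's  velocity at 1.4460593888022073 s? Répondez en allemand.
Ausgehend von der Beschleunigung a(t) = 27·exp(-3·t/2)/2, nehmen wir 1 Integral. Die Stammfunktion von der Beschleunigung ist die Geschwindigkeit. Mit v(0) = -9 erhalten wir v(t) = -9·exp(-3·t/2). Mit v(t) = -9·exp(-3·t/2) und Einsetzen von t = 1.4460593888022073, finden wir v = -1.02853503544338.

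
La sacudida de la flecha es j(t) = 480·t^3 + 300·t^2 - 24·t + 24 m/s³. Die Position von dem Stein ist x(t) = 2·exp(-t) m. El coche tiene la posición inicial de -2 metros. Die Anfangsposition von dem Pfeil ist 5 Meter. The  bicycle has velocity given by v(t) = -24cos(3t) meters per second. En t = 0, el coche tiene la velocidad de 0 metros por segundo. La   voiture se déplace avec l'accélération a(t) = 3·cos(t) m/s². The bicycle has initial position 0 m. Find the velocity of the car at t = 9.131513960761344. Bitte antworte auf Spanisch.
Necesitamos integrar nuestra ecuación de la aceleración a(t) = 3·cos(t) 1 vez. Tomando ∫a(t)dt y aplicando v(0) = 0, encontramos v(t) = 3·sin(t). Tenemos la velocidad v(t) = 3·sin(t). Sustituyendo t = 9.131513960761344: v(9.131513960761344) = 0.867235213037730.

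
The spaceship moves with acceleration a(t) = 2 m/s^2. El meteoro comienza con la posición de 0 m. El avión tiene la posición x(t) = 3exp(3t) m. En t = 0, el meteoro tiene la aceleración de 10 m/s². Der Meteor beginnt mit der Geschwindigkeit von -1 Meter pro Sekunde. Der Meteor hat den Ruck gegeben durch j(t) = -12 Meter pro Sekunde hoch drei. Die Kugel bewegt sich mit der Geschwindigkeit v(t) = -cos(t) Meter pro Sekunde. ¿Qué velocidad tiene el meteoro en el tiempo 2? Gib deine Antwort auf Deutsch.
Ausgehend von dem Ruck j(t) = -12, nehmen wir 2 Stammfunktionen. Die Stammfunktion von dem Ruck ist die Beschleunigung. Mit a(0) = 10 erhalten wir a(t) = 10 - 12·t. Durch Integration von der Beschleunigung und Verwendung der Anfangsbedingung v(0) = -1, erhalten wir v(t) = -6·t^2 + 10·t - 1. Mit v(t) = -6·t^2 + 10·t - 1 und Einsetzen von t = 2, finden wir v = -5.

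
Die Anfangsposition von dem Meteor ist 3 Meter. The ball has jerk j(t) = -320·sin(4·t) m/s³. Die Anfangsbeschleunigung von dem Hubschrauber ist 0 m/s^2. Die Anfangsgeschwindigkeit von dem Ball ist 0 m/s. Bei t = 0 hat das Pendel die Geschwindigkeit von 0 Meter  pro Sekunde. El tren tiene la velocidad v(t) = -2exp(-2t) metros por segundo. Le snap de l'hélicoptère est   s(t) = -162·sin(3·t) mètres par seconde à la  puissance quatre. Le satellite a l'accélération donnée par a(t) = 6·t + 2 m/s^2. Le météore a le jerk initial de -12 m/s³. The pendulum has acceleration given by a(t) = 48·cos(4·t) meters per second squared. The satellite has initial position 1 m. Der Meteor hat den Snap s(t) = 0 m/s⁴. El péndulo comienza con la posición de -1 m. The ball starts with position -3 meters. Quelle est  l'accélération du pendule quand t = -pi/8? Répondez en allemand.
Aus der Gleichung für die Beschleunigung a(t) = 48·cos(4·t), setzen wir t = -pi/8 ein und erhalten a = 0.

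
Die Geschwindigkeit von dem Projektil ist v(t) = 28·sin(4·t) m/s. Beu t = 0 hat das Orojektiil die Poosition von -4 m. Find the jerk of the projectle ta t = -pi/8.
To solve this, we need to take 2 derivatives of our velocity equation v(t) = 28·sin(4·t). Taking d/dt of v(t), we find a(t) = 112·cos(4·t). Taking d/dt of a(t), we find j(t) = -448·sin(4·t). We have jerk j(t) = -448·sin(4·t). Substituting t = -pi/8: j(-pi/8) = 448.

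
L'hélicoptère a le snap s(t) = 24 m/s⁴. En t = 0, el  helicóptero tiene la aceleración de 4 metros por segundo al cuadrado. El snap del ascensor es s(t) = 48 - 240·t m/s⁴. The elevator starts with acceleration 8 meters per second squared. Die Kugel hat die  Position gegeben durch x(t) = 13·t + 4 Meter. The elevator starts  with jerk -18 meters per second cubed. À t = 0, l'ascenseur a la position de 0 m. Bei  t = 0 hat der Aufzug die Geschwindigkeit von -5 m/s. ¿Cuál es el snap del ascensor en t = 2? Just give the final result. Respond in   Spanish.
La respuesta es -432.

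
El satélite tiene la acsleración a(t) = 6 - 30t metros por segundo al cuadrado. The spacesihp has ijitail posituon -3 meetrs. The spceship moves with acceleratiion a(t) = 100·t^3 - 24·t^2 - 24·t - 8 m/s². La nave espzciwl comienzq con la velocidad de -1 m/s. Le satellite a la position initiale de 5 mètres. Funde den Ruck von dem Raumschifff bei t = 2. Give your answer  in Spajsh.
Para resolver esto, necesitamos tomar 1 derivada de nuestra ecuación de la aceleración a(t) = 100·t^3 - 24·t^2 - 24·t - 8. Tomando d/dt de a(t), encontramos j(t) = 300·t^2 - 48·t - 24. De la ecuación de la sacudida j(t) = 300·t^2 - 48·t - 24, sustituimos t = 2 para obtener j = 1080.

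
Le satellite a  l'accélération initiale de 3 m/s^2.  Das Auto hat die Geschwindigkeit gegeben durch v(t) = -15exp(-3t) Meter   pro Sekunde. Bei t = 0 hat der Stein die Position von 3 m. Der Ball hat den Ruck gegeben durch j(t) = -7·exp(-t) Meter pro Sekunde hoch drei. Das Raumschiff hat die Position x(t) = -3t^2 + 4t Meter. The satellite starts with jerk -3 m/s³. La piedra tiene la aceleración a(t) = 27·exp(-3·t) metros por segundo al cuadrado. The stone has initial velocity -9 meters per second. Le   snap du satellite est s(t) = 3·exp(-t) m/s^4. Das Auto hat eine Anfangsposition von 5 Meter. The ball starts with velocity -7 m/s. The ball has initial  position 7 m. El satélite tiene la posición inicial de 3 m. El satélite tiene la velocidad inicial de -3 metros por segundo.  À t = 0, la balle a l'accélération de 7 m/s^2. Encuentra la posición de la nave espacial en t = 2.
De la ecuación de la posición x(t) = -3·t^2 + 4·t, sustituimos t = 2 para obtener x = -4.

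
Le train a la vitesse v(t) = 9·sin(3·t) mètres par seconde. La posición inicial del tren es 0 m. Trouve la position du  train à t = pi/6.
Pour résoudre ceci, nous devons prendre 1 intégrale de notre équation de la vitesse v(t) = 9·sin(3·t). En prenant ∫v(t)dt et en appliquant x(0) = 0, nous trouvons x(t) = 3 - 3·cos(3·t). Nous avons la position x(t) = 3 - 3·cos(3·t). En substituant t = pi/6: x(pi/6) = 3.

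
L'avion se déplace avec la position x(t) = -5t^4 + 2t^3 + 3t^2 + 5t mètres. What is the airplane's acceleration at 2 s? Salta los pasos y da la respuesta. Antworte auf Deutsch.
Bei t = 2, a = -210.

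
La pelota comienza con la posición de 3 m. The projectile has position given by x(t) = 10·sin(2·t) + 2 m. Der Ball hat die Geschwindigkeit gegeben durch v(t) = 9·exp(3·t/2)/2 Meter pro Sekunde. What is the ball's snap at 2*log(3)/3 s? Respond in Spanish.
Partiendo de la velocidad v(t) = 9·exp(3·t/2)/2, tomamos 3 derivadas. Derivando la velocidad, obtenemos la aceleración: a(t) = 27·exp(3·t/2)/4. Tomando d/dt de a(t), encontramos j(t) = 81·exp(3·t/2)/8. Derivando la sacudida, obtenemos el snap: s(t) = 243·exp(3·t/2)/16. Tenemos el snap s(t) = 243·exp(3·t/2)/16. Sustituyendo t = 2*log(3)/3: s(2*log(3)/3) = 729/16.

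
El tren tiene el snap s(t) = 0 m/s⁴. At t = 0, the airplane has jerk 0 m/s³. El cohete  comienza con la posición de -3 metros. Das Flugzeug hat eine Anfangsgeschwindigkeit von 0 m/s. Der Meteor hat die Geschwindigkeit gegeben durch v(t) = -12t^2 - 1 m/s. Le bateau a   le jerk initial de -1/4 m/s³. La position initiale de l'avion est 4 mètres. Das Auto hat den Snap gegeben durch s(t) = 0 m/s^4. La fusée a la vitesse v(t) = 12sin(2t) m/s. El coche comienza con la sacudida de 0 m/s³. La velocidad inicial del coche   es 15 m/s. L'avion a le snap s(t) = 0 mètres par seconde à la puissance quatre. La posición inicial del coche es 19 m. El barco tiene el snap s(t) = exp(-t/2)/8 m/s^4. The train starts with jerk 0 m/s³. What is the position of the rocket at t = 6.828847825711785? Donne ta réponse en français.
Pour résoudre ceci, nous devons prendre 1 primitive de notre équation de la vitesse v(t) = 12·sin(2·t). En prenant ∫v(t)dt et en appliquant x(0) = -3, nous trouvons x(t) = 3 - 6·cos(2·t). Nous avons la position x(t) = 3 - 6·cos(2·t). En substituant t = 6.828847825711785: x(6.828847825711785) = 0.232139113817710.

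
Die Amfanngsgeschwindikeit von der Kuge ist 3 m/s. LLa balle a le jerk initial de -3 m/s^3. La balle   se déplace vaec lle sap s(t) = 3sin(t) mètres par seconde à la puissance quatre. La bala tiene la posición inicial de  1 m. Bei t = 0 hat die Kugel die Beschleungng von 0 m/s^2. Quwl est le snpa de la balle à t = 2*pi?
De l'équation du snap s(t) = 3·sin(t), nous substituons t = 2*pi pour obtenir s = 0.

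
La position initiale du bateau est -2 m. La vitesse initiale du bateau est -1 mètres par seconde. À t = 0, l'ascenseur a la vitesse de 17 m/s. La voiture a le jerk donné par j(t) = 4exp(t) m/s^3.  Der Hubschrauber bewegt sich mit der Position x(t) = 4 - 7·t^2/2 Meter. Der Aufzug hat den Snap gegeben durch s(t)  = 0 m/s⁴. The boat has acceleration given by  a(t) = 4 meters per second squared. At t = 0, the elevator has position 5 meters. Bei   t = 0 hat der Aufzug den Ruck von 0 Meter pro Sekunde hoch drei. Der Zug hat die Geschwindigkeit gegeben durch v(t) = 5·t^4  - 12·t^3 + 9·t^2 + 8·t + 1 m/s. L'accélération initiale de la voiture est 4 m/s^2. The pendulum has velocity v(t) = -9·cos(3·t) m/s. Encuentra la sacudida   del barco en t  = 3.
Partiendo de la aceleración a(t) = 4, tomamos 1 derivada. Derivando la aceleración, obtenemos la sacudida: j(t) = 0. De la ecuación de la sacudida j(t) = 0, sustituimos t = 3 para obtener j = 0.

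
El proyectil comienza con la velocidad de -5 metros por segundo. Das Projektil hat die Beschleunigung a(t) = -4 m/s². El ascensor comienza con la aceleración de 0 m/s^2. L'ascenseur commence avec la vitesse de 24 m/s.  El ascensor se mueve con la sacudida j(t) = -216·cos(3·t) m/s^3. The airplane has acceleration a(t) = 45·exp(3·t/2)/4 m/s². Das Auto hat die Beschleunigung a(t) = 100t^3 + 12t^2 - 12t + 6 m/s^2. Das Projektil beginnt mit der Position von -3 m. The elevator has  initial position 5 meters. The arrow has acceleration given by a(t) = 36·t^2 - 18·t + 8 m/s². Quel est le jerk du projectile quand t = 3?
Nous devons dériver notre équation de l'accélération a(t) = -4 1 fois. En dérivant l'accélération, nous obtenons le jerk: j(t) = 0. De l'équation du jerk j(t) = 0, nous substituons t = 3 pour obtenir j = 0.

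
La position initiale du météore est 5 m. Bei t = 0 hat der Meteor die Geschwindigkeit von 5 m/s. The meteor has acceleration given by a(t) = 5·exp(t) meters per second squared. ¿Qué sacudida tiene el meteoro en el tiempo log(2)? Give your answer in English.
We must differentiate our acceleration equation a(t) = 5·exp(t) 1 time. Differentiating acceleration, we get jerk: j(t) = 5·exp(t). We have jerk j(t) = 5·exp(t). Substituting t = log(2): j(log(2)) = 10.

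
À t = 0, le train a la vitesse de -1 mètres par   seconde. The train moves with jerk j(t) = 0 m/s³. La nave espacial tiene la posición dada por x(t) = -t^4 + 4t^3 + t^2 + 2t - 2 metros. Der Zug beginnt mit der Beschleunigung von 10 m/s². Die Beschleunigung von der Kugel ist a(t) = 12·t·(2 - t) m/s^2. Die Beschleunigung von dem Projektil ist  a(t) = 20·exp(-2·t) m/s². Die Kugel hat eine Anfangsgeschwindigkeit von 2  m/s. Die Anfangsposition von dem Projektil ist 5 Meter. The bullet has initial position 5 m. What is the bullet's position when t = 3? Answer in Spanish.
Debemos encontrar la antiderivada de nuestra ecuación de la aceleración a(t) = 12·t·(2 - t) 2 veces. La integral de la aceleración, con v(0) = 2, da la velocidad: v(t) = -4·t^3 + 12·t^2 + 2. La antiderivada de la velocidad, con x(0) = 5, da la posición: x(t) = -t^4 + 4·t^3 + 2·t + 5. Tenemos la posición x(t) = -t^4 + 4·t^3 + 2·t + 5. Sustituyendo t = 3: x(3) = 38.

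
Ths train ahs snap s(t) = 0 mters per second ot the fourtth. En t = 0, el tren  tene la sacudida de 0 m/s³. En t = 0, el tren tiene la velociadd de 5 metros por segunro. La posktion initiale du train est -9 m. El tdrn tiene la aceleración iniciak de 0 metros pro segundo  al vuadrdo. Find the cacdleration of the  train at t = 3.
We need to integrate our snap equation s(t) = 0 2 times. The integral of snap is jerk. Using j(0) = 0, we get j(t) = 0. Integrating jerk and using the initial condition a(0) = 0, we get a(t) = 0. Using a(t) = 0 and substituting t = 3, we find a = 0.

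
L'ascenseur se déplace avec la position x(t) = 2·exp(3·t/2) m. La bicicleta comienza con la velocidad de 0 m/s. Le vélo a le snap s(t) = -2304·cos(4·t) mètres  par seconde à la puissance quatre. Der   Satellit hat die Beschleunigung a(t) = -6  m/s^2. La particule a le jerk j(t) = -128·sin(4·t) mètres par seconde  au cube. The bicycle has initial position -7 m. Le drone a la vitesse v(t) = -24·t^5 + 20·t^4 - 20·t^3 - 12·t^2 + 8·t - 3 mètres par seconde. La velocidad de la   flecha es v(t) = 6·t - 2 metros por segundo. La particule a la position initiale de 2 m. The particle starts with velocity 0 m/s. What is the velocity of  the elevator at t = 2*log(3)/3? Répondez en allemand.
Wir müssen unsere Gleichung für die Position x(t) = 2·exp(3·t/2) 1-mal ableiten. Mit d/dt von x(t) finden wir v(t) = 3·exp(3·t/2). Aus der Gleichung für die Geschwindigkeit v(t) = 3·exp(3·t/2), setzen wir t = 2*log(3)/3 ein und erhalten v = 9.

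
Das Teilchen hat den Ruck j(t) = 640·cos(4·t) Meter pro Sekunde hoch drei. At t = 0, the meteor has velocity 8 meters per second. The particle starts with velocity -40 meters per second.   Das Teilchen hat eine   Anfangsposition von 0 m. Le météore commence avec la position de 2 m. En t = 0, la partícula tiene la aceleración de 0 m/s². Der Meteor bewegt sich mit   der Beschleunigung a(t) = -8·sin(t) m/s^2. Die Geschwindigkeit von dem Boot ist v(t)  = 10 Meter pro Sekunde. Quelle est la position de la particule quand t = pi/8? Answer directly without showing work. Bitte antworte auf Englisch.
At t = pi/8, x = -10.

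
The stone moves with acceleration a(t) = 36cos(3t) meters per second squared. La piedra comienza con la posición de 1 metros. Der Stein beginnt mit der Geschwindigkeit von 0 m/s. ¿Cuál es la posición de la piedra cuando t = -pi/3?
Debemos encontrar la antiderivada de nuestra ecuación de la aceleración a(t) = 36·cos(3·t) 2 veces. Tomando ∫a(t)dt y aplicando v(0) = 0, encontramos v(t) = 12·sin(3·t). Integrando la velocidad y usando la condición inicial x(0) = 1, obtenemos x(t) = 5 - 4·cos(3·t). Usando x(t) = 5 - 4·cos(3·t) y sustituyendo t = -pi/3, encontramos x = 9.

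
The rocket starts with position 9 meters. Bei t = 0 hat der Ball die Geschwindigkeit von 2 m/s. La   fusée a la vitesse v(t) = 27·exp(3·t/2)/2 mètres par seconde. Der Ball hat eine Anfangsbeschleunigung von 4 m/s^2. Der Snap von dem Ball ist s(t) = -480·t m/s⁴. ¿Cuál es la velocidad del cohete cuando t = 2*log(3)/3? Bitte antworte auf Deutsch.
Wir haben die Geschwindigkeit v(t) = 27·exp(3·t/2)/2. Durch Einsetzen von t = 2*log(3)/3: v(2*log(3)/3) = 81/2.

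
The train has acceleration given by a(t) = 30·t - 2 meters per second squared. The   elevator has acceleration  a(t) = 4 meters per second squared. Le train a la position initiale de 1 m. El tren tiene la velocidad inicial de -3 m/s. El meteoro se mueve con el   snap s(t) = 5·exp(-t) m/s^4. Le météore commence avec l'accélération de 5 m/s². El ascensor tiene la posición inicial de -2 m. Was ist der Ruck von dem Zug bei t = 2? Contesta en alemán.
Um dies zu lösen, müssen wir 1 Ableitung unserer Gleichung für die Beschleunigung a(t) = 30·t - 2 nehmen. Mit d/dt von a(t) finden wir j(t) = 30. Mit j(t) = 30 und Einsetzen von t = 2, finden wir j = 30.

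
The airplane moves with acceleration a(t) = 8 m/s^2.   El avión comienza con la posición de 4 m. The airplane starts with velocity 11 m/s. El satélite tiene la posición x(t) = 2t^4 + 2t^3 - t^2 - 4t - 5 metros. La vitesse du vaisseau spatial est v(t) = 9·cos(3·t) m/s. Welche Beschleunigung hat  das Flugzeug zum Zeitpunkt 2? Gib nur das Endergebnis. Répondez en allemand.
Bei t = 2, a = 8.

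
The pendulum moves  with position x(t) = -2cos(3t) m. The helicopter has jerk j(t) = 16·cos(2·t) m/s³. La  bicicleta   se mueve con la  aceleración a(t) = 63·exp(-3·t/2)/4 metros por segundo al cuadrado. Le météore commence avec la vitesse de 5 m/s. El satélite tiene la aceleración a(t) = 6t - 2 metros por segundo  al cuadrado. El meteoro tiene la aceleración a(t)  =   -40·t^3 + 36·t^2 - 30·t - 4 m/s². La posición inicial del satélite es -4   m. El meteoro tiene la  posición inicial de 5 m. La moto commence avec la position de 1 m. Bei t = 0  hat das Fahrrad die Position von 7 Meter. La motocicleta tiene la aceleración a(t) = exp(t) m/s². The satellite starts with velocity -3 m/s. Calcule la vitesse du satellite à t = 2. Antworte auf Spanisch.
Debemos encontrar la integral de nuestra ecuación de la aceleración a(t) = 6·t - 2 1 vez. Integrando la aceleración y usando la condición inicial v(0) = -3, obtenemos v(t) = 3·t^2 - 2·t - 3. De la ecuación de la velocidad v(t) = 3·t^2 - 2·t - 3, sustituimos t = 2 para obtener v = 5.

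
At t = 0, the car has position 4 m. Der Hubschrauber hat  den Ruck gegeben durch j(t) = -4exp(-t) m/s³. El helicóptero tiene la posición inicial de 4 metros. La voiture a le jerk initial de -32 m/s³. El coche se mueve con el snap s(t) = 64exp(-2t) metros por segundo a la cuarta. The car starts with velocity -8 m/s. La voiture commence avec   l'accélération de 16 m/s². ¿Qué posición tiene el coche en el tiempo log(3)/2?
Necesitamos integrar nuestra ecuación del snap s(t) = 64·exp(-2·t) 4 veces. Tomando ∫s(t)dt y aplicando j(0) = -32, encontramos j(t) = -32·exp(-2·t). La integral de la sacudida, con a(0) = 16, da la aceleración: a(t) = 16·exp(-2·t). Integrando la aceleración y usando la condición inicial v(0) = -8, obtenemos v(t) = -8·exp(-2·t). Tomando ∫v(t)dt y aplicando x(0) = 4, encontramos x(t) = 4·exp(-2·t). Tenemos la posición x(t) = 4·exp(-2·t). Sustituyendo t = log(3)/2: x(log(3)/2) = 4/3.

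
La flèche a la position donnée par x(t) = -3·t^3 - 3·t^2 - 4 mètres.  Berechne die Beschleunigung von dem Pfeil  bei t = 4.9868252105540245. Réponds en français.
Nous devons dériver notre équation de la position x(t) = -3·t^3 - 3·t^2 - 4 2 fois. En prenant d/dt de x(t), nous trouvons v(t) = -9·t^2 - 6·t. En dérivant la vitesse, nous obtenons l'accélération: a(t) = -18·t - 6. Nous avons l'accélération a(t) = -18·t - 6. En substituant t = 4.9868252105540245: a(4.9868252105540245) = -95.7628537899724.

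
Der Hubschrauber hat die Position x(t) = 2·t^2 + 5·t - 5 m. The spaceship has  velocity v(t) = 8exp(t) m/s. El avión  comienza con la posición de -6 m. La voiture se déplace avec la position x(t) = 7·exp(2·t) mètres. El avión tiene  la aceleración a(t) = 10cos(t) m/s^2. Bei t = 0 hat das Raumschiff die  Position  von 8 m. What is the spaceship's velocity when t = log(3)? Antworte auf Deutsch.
Wir haben die Geschwindigkeit v(t) = 8·exp(t). Durch Einsetzen von t = log(3): v(log(3)) = 24.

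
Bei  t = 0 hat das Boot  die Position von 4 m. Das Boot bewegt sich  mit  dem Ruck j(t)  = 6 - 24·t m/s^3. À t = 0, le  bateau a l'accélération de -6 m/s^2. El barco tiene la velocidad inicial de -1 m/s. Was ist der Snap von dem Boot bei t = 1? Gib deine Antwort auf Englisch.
We must differentiate our jerk equation j(t) = 6 - 24·t 1 time. The derivative of jerk gives snap: s(t) = -24. We have snap s(t) = -24. Substituting t = 1: s(1) = -24.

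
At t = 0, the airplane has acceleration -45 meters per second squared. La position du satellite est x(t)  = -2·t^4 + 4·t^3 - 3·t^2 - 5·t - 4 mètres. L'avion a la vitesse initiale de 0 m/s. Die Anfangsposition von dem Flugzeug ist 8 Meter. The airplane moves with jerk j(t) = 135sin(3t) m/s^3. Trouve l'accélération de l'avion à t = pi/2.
Nous devons trouver l'intégrale de notre équation du jerk j(t) = 135·sin(3·t) 1 fois. L'intégrale du jerk, avec a(0) = -45, donne l'accélération: a(t) = -45·cos(3·t). Nous avons l'accélération a(t) = -45·cos(3·t). En substituant t = pi/2: a(pi/2) = 0.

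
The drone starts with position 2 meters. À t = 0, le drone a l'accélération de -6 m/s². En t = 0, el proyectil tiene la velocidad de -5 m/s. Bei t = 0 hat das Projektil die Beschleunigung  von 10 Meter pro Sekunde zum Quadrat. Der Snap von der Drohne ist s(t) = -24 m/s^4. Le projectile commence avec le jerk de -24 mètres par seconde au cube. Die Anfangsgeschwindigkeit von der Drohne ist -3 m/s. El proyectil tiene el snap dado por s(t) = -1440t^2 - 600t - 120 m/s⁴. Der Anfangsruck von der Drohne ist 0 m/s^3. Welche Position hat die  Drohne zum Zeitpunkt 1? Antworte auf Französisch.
En partant du snap s(t) = -24, nous prenons 4 primitives. En prenant ∫s(t)dt et en appliquant j(0) = 0, nous trouvons j(t) = -24·t. La primitive du jerk est l'accélération. En utilisant a(0) = -6, nous obtenons a(t) = -12·t^2 - 6. En prenant ∫a(t)dt et en appliquant v(0) = -3, nous trouvons v(t) = -4·t^3 - 6·t - 3. La primitive de la vitesse, avec x(0) = 2, donne la position: x(t) = -t^4 - 3·t^2 - 3·t + 2. De l'équation de la position x(t) = -t^4 - 3·t^2 - 3·t + 2, nous substituons t = 1 pour obtenir x = -5.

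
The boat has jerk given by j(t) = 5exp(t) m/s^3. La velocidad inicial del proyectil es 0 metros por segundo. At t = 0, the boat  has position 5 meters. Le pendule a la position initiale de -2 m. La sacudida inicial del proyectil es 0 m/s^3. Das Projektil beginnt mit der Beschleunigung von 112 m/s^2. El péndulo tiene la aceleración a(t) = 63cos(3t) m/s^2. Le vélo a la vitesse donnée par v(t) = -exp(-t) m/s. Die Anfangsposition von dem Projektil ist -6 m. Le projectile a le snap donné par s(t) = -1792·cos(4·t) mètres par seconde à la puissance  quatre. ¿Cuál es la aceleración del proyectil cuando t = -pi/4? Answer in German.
Wir müssen unsere Gleichung für den Snap s(t) = -1792·cos(4·t) 2-mal integrieren. Das Integral von dem Snap, mit j(0) = 0, ergibt den Ruck: j(t) = -448·sin(4·t). Durch Integration von dem Ruck und Verwendung der Anfangsbedingung a(0) = 112, erhalten wir a(t) = 112·cos(4·t). Mit a(t) = 112·cos(4·t) und Einsetzen von t = -pi/4, finden wir a = -112.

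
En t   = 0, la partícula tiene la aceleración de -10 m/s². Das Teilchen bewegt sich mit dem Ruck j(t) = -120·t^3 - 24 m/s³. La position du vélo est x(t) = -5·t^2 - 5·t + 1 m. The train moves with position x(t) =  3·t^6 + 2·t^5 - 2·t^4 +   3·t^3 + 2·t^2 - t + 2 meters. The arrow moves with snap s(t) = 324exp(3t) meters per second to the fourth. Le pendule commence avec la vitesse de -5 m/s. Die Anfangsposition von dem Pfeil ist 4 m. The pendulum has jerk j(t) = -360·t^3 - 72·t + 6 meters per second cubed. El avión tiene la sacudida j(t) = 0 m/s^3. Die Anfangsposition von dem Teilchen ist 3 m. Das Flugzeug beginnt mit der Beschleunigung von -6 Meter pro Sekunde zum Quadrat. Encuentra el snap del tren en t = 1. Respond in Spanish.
Debemos derivar nuestra ecuación de la posición x(t) = 3·t^6 + 2·t^5 - 2·t^4 + 3·t^3 + 2·t^2 - t + 2 4 veces. La derivada de la posición da la velocidad: v(t) = 18·t^5 + 10·t^4 - 8·t^3 + 9·t^2 + 4·t - 1. Tomando d/dt de v(t), encontramos a(t) = 90·t^4 + 40·t^3 - 24·t^2 + 18·t + 4. Tomando d/dt de a(t), encontramos j(t) = 360·t^3 + 120·t^2 - 48·t + 18. Derivando la sacudida, obtenemos el snap: s(t) = 1080·t^2 + 240·t - 48. De la ecuación del snap s(t) = 1080·t^2 + 240·t - 48, sustituimos t = 1 para obtener s = 1272.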